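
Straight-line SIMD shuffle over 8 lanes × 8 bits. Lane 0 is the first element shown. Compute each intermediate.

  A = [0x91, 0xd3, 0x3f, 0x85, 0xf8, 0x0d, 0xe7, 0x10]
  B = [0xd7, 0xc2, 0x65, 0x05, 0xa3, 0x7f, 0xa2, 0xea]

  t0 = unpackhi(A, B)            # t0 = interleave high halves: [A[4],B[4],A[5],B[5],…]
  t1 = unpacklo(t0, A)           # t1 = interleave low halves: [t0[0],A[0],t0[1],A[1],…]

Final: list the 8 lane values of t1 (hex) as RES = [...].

t0 = [0xf8, 0xa3, 0x0d, 0x7f, 0xe7, 0xa2, 0x10, 0xea]
t1 = [0xf8, 0x91, 0xa3, 0xd3, 0x0d, 0x3f, 0x7f, 0x85]

RES = [ 0xf8  0x91  0xa3  0xd3  0x0d  0x3f  0x7f  0x85 ]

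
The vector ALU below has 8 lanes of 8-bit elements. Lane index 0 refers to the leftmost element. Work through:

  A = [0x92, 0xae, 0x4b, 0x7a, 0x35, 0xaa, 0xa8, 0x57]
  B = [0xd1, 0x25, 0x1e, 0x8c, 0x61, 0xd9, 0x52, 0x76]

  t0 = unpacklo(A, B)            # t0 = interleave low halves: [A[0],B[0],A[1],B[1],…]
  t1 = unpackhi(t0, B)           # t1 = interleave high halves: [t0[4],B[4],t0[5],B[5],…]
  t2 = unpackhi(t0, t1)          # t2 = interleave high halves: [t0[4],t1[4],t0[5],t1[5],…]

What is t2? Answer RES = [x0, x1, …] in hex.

RES = [0x4b, 0x7a, 0x1e, 0x52, 0x7a, 0x8c, 0x8c, 0x76]

  t0: 92 d1 ae 25 4b 1e 7a 8c
  t1: 4b 61 1e d9 7a 52 8c 76
  t2: 4b 7a 1e 52 7a 8c 8c 76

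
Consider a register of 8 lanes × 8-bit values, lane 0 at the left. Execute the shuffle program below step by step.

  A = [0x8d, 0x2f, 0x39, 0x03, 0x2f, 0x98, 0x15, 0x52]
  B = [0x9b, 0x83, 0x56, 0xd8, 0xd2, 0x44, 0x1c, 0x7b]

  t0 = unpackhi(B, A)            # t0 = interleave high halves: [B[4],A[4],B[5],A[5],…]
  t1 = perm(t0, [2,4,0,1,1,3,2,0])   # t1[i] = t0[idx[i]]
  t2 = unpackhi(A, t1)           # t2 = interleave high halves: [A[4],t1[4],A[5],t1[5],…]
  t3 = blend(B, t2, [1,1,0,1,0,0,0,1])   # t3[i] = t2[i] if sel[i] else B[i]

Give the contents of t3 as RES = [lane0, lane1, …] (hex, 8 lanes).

  t0: d2 2f 44 98 1c 15 7b 52
  t1: 44 1c d2 2f 2f 98 44 d2
  t2: 2f 2f 98 98 15 44 52 d2
  t3: 2f 2f 56 98 d2 44 1c d2

RES = [ 0x2f  0x2f  0x56  0x98  0xd2  0x44  0x1c  0xd2 ]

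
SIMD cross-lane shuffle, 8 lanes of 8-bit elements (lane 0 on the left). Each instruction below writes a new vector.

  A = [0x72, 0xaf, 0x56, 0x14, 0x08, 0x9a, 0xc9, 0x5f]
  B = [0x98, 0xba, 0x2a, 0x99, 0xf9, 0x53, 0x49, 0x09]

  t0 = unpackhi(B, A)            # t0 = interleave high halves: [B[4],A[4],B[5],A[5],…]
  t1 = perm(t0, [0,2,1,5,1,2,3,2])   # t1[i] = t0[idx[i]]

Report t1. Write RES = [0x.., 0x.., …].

→ t0 |f9|08|53|9a|49|c9|09|5f|
→ t1 |f9|53|08|c9|08|53|9a|53|

RES = [ 0xf9  0x53  0x08  0xc9  0x08  0x53  0x9a  0x53 ]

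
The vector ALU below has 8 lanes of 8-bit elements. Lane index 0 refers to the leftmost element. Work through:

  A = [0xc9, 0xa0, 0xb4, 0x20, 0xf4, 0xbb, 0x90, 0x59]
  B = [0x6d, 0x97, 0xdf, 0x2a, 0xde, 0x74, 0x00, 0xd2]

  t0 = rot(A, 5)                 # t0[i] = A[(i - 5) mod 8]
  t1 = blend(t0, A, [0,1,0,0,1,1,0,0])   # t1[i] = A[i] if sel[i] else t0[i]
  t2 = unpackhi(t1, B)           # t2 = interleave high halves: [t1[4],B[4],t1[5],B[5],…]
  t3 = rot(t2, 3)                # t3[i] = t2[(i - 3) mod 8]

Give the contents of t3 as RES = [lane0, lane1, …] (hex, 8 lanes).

RES = [ 0x00  0xb4  0xd2  0xf4  0xde  0xbb  0x74  0xa0 ]

t0 = [0x20, 0xf4, 0xbb, 0x90, 0x59, 0xc9, 0xa0, 0xb4]
t1 = [0x20, 0xa0, 0xbb, 0x90, 0xf4, 0xbb, 0xa0, 0xb4]
t2 = [0xf4, 0xde, 0xbb, 0x74, 0xa0, 0x00, 0xb4, 0xd2]
t3 = [0x00, 0xb4, 0xd2, 0xf4, 0xde, 0xbb, 0x74, 0xa0]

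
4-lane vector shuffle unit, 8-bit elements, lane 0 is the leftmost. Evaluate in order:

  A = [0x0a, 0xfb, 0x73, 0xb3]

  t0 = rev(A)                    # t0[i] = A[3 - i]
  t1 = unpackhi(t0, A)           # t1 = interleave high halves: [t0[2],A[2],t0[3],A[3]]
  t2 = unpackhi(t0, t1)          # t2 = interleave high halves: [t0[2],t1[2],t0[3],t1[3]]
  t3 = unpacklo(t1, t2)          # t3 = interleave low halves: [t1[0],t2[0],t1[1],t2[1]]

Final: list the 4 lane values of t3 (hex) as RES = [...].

  t0: b3 73 fb 0a
  t1: fb 73 0a b3
  t2: fb 0a 0a b3
  t3: fb fb 73 0a

RES = [ 0xfb  0xfb  0x73  0x0a ]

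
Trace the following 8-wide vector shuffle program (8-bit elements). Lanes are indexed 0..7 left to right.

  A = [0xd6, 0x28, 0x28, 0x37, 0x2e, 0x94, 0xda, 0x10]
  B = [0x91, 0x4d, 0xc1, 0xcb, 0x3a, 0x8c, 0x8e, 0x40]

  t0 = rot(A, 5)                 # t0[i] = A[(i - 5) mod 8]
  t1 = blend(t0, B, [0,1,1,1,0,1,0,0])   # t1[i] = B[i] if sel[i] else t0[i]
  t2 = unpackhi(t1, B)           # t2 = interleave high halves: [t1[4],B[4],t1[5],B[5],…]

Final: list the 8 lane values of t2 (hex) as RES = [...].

t0 = [0x37, 0x2e, 0x94, 0xda, 0x10, 0xd6, 0x28, 0x28]
t1 = [0x37, 0x4d, 0xc1, 0xcb, 0x10, 0x8c, 0x28, 0x28]
t2 = [0x10, 0x3a, 0x8c, 0x8c, 0x28, 0x8e, 0x28, 0x40]

RES = [0x10, 0x3a, 0x8c, 0x8c, 0x28, 0x8e, 0x28, 0x40]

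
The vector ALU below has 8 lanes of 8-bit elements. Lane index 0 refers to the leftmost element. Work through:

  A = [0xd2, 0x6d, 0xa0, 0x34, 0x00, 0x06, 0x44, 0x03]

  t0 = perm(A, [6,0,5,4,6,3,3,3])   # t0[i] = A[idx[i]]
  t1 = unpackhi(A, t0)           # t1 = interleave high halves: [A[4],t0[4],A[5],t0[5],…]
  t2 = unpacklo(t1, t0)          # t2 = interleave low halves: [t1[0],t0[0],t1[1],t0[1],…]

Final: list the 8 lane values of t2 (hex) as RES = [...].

RES = [ 0x00  0x44  0x44  0xd2  0x06  0x06  0x34  0x00 ]

  t0: 44 d2 06 00 44 34 34 34
  t1: 00 44 06 34 44 34 03 34
  t2: 00 44 44 d2 06 06 34 00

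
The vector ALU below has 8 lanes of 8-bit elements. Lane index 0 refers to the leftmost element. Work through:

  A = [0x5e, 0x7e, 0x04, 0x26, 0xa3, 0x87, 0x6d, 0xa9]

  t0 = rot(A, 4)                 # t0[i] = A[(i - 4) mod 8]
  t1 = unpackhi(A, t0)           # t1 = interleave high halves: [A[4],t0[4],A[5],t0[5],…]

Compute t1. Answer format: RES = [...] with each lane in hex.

  t0: a3 87 6d a9 5e 7e 04 26
  t1: a3 5e 87 7e 6d 04 a9 26

RES = [ 0xa3  0x5e  0x87  0x7e  0x6d  0x04  0xa9  0x26 ]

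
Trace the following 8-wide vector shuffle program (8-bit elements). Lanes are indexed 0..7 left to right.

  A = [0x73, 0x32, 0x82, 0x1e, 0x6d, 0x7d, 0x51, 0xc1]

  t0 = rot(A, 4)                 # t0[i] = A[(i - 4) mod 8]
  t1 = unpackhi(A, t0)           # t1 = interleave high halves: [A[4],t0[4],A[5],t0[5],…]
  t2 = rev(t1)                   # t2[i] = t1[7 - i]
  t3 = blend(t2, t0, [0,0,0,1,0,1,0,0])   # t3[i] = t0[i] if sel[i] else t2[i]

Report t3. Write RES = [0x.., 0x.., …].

→ t0 |6d|7d|51|c1|73|32|82|1e|
→ t1 |6d|73|7d|32|51|82|c1|1e|
→ t2 |1e|c1|82|51|32|7d|73|6d|
→ t3 |1e|c1|82|c1|32|32|73|6d|

RES = [ 0x1e  0xc1  0x82  0xc1  0x32  0x32  0x73  0x6d ]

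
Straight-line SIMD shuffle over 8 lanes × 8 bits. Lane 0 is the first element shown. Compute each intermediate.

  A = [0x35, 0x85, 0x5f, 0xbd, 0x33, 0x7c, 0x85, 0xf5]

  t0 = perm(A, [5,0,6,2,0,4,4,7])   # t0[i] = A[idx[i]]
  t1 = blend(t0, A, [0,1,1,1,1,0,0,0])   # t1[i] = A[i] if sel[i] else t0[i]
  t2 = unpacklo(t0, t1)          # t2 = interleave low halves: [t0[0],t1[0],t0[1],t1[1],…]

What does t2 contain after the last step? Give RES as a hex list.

RES = [ 0x7c  0x7c  0x35  0x85  0x85  0x5f  0x5f  0xbd ]

  t0: 7c 35 85 5f 35 33 33 f5
  t1: 7c 85 5f bd 33 33 33 f5
  t2: 7c 7c 35 85 85 5f 5f bd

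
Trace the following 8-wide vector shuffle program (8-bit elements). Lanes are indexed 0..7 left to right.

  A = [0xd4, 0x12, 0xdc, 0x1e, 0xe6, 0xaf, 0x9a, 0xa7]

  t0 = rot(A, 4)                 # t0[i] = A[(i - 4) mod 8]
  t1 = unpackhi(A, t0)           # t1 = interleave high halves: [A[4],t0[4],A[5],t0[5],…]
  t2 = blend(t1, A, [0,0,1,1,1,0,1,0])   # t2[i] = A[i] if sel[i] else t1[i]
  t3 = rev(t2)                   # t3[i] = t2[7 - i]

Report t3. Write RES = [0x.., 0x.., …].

RES = [ 0x1e  0x9a  0xdc  0xe6  0x1e  0xdc  0xd4  0xe6 ]

  t0: e6 af 9a a7 d4 12 dc 1e
  t1: e6 d4 af 12 9a dc a7 1e
  t2: e6 d4 dc 1e e6 dc 9a 1e
  t3: 1e 9a dc e6 1e dc d4 e6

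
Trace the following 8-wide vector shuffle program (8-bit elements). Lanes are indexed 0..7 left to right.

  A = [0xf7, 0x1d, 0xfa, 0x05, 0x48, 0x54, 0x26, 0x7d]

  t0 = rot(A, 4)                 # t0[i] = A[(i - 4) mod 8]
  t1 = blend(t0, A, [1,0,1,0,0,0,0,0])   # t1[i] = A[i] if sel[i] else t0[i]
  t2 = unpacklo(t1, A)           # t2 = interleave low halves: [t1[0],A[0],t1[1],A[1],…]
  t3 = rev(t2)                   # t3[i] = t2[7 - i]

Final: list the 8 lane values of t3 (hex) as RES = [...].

→ t0 |48|54|26|7d|f7|1d|fa|05|
→ t1 |f7|54|fa|7d|f7|1d|fa|05|
→ t2 |f7|f7|54|1d|fa|fa|7d|05|
→ t3 |05|7d|fa|fa|1d|54|f7|f7|

RES = [0x05, 0x7d, 0xfa, 0xfa, 0x1d, 0x54, 0xf7, 0xf7]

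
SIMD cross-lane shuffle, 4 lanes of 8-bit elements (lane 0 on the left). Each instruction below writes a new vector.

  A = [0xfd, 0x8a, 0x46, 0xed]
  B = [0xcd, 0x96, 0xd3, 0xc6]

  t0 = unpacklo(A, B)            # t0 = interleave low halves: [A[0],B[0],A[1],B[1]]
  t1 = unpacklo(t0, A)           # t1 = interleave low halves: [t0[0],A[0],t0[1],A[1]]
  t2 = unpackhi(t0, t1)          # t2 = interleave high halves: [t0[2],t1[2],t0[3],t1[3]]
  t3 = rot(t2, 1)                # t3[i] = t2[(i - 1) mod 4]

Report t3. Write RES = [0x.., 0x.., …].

RES = [0x8a, 0x8a, 0xcd, 0x96]

  t0: fd cd 8a 96
  t1: fd fd cd 8a
  t2: 8a cd 96 8a
  t3: 8a 8a cd 96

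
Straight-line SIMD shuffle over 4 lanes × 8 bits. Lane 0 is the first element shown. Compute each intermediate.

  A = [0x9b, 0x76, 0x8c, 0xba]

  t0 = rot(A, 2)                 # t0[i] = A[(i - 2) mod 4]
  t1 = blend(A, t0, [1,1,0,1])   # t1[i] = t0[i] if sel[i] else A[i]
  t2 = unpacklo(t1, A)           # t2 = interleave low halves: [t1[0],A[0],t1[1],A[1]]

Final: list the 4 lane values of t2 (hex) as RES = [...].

  t0: 8c ba 9b 76
  t1: 8c ba 8c 76
  t2: 8c 9b ba 76

RES = [0x8c, 0x9b, 0xba, 0x76]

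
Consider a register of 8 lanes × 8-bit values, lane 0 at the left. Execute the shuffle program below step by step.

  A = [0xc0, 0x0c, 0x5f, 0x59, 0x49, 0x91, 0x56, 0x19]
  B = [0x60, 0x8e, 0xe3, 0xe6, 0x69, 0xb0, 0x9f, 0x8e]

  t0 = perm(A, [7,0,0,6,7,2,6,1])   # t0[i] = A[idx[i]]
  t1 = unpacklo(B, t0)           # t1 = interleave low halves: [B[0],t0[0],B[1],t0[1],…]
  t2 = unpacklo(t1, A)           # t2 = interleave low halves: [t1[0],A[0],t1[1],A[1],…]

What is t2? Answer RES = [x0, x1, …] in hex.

  t0: 19 c0 c0 56 19 5f 56 0c
  t1: 60 19 8e c0 e3 c0 e6 56
  t2: 60 c0 19 0c 8e 5f c0 59

RES = [0x60, 0xc0, 0x19, 0x0c, 0x8e, 0x5f, 0xc0, 0x59]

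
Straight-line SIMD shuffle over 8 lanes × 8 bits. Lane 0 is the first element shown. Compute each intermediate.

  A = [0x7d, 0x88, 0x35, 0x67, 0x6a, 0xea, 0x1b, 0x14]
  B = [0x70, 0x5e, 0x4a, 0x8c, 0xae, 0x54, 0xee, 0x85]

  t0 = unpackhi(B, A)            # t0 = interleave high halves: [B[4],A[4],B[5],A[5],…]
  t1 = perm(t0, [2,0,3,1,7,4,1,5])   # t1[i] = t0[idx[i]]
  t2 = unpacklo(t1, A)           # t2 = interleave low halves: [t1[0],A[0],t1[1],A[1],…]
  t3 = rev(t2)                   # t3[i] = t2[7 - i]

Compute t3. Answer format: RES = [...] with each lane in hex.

RES = [ 0x67  0x6a  0x35  0xea  0x88  0xae  0x7d  0x54 ]

  t0: ae 6a 54 ea ee 1b 85 14
  t1: 54 ae ea 6a 14 ee 6a 1b
  t2: 54 7d ae 88 ea 35 6a 67
  t3: 67 6a 35 ea 88 ae 7d 54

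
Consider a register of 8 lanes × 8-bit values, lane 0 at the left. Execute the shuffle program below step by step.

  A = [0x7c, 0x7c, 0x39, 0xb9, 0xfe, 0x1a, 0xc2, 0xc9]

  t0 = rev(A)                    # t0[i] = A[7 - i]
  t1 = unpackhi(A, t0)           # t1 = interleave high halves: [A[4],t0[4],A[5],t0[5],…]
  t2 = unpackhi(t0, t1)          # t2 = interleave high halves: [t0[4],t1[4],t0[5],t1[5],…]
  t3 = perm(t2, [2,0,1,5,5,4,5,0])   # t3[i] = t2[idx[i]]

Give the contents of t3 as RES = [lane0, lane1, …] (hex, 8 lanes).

RES = [ 0x39  0xb9  0xc2  0xc9  0xc9  0x7c  0xc9  0xb9 ]

t0 = [0xc9, 0xc2, 0x1a, 0xfe, 0xb9, 0x39, 0x7c, 0x7c]
t1 = [0xfe, 0xb9, 0x1a, 0x39, 0xc2, 0x7c, 0xc9, 0x7c]
t2 = [0xb9, 0xc2, 0x39, 0x7c, 0x7c, 0xc9, 0x7c, 0x7c]
t3 = [0x39, 0xb9, 0xc2, 0xc9, 0xc9, 0x7c, 0xc9, 0xb9]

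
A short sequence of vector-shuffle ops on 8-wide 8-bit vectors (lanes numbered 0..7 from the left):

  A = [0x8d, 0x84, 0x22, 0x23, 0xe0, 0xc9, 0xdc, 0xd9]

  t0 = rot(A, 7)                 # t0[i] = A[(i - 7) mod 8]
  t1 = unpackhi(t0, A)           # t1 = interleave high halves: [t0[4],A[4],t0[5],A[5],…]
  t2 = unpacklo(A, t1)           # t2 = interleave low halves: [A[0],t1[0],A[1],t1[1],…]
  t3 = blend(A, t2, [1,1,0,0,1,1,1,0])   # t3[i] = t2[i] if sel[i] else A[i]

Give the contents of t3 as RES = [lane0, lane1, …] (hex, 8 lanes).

t0 = [0x84, 0x22, 0x23, 0xe0, 0xc9, 0xdc, 0xd9, 0x8d]
t1 = [0xc9, 0xe0, 0xdc, 0xc9, 0xd9, 0xdc, 0x8d, 0xd9]
t2 = [0x8d, 0xc9, 0x84, 0xe0, 0x22, 0xdc, 0x23, 0xc9]
t3 = [0x8d, 0xc9, 0x22, 0x23, 0x22, 0xdc, 0x23, 0xd9]

RES = [ 0x8d  0xc9  0x22  0x23  0x22  0xdc  0x23  0xd9 ]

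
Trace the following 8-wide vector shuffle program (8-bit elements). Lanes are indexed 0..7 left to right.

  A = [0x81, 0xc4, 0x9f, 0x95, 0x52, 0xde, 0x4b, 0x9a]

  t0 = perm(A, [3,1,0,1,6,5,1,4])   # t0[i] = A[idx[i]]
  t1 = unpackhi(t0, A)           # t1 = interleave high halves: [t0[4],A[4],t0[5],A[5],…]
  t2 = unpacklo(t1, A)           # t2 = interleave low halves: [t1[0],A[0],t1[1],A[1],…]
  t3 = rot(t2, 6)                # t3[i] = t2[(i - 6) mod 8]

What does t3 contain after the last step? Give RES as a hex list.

  t0: 95 c4 81 c4 4b de c4 52
  t1: 4b 52 de de c4 4b 52 9a
  t2: 4b 81 52 c4 de 9f de 95
  t3: 52 c4 de 9f de 95 4b 81

RES = [0x52, 0xc4, 0xde, 0x9f, 0xde, 0x95, 0x4b, 0x81]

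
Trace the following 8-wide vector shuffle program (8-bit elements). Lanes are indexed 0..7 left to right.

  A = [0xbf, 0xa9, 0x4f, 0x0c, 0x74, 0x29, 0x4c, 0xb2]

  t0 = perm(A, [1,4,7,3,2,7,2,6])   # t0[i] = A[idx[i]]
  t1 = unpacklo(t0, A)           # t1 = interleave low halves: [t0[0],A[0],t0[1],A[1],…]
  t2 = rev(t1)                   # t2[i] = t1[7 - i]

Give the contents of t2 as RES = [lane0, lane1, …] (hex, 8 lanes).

RES = [0x0c, 0x0c, 0x4f, 0xb2, 0xa9, 0x74, 0xbf, 0xa9]

t0 = [0xa9, 0x74, 0xb2, 0x0c, 0x4f, 0xb2, 0x4f, 0x4c]
t1 = [0xa9, 0xbf, 0x74, 0xa9, 0xb2, 0x4f, 0x0c, 0x0c]
t2 = [0x0c, 0x0c, 0x4f, 0xb2, 0xa9, 0x74, 0xbf, 0xa9]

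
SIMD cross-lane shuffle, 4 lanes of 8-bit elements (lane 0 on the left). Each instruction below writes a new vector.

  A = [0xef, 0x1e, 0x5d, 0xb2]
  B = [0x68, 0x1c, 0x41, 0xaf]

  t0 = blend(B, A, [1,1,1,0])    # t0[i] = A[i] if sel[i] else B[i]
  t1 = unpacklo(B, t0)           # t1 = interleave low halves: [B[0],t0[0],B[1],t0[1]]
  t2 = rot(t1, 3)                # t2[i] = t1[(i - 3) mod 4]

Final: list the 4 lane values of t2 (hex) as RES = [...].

  t0: ef 1e 5d af
  t1: 68 ef 1c 1e
  t2: ef 1c 1e 68

RES = [ 0xef  0x1c  0x1e  0x68 ]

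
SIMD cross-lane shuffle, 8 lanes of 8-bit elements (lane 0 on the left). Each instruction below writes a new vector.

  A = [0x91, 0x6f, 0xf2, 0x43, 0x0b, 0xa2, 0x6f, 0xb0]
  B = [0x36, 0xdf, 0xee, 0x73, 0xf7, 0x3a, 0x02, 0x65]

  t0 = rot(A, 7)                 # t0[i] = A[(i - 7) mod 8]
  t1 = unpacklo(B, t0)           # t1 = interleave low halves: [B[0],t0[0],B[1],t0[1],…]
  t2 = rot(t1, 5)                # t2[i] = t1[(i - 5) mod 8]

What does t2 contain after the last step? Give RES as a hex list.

  t0: 6f f2 43 0b a2 6f b0 91
  t1: 36 6f df f2 ee 43 73 0b
  t2: f2 ee 43 73 0b 36 6f df

RES = [ 0xf2  0xee  0x43  0x73  0x0b  0x36  0x6f  0xdf ]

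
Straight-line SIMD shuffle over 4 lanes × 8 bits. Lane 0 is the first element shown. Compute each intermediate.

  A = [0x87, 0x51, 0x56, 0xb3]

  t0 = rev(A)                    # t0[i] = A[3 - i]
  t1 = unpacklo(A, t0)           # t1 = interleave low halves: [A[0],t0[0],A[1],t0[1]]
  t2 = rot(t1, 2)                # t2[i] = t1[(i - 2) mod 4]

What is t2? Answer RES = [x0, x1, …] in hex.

RES = [ 0x51  0x56  0x87  0xb3 ]

t0 = [0xb3, 0x56, 0x51, 0x87]
t1 = [0x87, 0xb3, 0x51, 0x56]
t2 = [0x51, 0x56, 0x87, 0xb3]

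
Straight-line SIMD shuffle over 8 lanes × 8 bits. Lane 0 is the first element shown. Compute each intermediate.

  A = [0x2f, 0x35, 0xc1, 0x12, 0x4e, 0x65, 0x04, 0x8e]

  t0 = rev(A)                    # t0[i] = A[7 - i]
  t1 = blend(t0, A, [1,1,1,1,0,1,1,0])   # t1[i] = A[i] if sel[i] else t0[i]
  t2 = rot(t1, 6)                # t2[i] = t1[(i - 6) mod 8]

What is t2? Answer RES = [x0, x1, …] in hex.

RES = [ 0xc1  0x12  0x12  0x65  0x04  0x2f  0x2f  0x35 ]

  t0: 8e 04 65 4e 12 c1 35 2f
  t1: 2f 35 c1 12 12 65 04 2f
  t2: c1 12 12 65 04 2f 2f 35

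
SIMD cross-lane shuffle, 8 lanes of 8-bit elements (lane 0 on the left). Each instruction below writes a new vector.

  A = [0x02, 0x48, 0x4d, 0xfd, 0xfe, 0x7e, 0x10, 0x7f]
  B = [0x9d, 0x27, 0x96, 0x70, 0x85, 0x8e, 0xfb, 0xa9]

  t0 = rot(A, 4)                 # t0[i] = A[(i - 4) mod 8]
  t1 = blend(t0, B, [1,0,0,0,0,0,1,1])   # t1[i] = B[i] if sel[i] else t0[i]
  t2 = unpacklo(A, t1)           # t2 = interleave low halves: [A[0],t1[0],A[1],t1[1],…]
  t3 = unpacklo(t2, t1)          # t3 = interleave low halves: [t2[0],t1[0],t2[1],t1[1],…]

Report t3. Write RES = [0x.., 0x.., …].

  t0: fe 7e 10 7f 02 48 4d fd
  t1: 9d 7e 10 7f 02 48 fb a9
  t2: 02 9d 48 7e 4d 10 fd 7f
  t3: 02 9d 9d 7e 48 10 7e 7f

RES = [ 0x02  0x9d  0x9d  0x7e  0x48  0x10  0x7e  0x7f ]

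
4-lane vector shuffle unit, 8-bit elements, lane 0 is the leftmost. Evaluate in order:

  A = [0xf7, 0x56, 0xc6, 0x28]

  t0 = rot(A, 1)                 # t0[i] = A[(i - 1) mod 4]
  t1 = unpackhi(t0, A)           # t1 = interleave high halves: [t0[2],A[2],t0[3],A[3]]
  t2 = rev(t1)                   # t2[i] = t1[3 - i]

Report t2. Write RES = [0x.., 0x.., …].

RES = [ 0x28  0xc6  0xc6  0x56 ]

  t0: 28 f7 56 c6
  t1: 56 c6 c6 28
  t2: 28 c6 c6 56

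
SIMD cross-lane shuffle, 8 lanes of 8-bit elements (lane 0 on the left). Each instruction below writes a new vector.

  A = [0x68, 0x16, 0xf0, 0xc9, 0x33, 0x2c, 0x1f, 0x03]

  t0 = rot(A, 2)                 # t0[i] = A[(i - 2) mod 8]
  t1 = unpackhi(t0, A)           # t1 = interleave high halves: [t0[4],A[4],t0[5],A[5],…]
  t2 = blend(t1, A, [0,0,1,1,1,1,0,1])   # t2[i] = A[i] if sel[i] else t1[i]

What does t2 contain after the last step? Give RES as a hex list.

RES = [ 0xf0  0x33  0xf0  0xc9  0x33  0x2c  0x2c  0x03 ]

  t0: 1f 03 68 16 f0 c9 33 2c
  t1: f0 33 c9 2c 33 1f 2c 03
  t2: f0 33 f0 c9 33 2c 2c 03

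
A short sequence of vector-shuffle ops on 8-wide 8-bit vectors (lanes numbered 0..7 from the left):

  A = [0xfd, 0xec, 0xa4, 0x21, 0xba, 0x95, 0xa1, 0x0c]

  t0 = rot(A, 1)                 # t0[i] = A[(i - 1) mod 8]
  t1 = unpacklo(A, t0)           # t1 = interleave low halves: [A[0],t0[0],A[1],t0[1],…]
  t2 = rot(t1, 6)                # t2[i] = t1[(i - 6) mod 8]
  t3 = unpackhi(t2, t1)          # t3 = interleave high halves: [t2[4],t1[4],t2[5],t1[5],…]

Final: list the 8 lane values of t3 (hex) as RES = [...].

  t0: 0c fd ec a4 21 ba 95 a1
  t1: fd 0c ec fd a4 ec 21 a4
  t2: ec fd a4 ec 21 a4 fd 0c
  t3: 21 a4 a4 ec fd 21 0c a4

RES = [ 0x21  0xa4  0xa4  0xec  0xfd  0x21  0x0c  0xa4 ]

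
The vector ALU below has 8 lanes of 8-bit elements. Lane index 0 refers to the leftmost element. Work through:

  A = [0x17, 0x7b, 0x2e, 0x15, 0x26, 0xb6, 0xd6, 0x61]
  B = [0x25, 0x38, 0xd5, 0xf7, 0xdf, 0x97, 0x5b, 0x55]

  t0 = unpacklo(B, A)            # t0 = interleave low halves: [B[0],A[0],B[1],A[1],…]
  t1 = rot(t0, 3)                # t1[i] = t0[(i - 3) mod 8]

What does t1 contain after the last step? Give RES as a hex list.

RES = [0x2e, 0xf7, 0x15, 0x25, 0x17, 0x38, 0x7b, 0xd5]

→ t0 |25|17|38|7b|d5|2e|f7|15|
→ t1 |2e|f7|15|25|17|38|7b|d5|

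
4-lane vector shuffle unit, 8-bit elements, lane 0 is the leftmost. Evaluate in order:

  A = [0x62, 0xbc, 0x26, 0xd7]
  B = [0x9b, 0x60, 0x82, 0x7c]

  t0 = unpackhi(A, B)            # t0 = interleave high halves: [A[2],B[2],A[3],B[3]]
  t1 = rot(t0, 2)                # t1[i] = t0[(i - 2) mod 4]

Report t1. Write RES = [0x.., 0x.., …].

RES = [0xd7, 0x7c, 0x26, 0x82]

  t0: 26 82 d7 7c
  t1: d7 7c 26 82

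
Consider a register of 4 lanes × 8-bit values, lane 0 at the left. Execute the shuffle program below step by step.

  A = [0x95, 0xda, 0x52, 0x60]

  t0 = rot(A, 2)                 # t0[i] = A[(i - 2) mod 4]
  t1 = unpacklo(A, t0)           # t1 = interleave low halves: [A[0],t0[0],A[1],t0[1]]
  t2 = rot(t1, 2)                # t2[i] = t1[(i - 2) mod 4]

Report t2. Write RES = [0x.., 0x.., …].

RES = [ 0xda  0x60  0x95  0x52 ]

  t0: 52 60 95 da
  t1: 95 52 da 60
  t2: da 60 95 52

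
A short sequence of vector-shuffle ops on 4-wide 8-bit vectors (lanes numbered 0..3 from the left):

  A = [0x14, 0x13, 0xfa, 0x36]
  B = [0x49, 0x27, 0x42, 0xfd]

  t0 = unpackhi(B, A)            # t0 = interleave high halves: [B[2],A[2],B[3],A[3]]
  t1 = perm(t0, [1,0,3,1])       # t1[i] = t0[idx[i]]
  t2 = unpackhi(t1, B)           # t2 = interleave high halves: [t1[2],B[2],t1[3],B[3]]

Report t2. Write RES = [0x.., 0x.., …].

RES = [0x36, 0x42, 0xfa, 0xfd]

t0 = [0x42, 0xfa, 0xfd, 0x36]
t1 = [0xfa, 0x42, 0x36, 0xfa]
t2 = [0x36, 0x42, 0xfa, 0xfd]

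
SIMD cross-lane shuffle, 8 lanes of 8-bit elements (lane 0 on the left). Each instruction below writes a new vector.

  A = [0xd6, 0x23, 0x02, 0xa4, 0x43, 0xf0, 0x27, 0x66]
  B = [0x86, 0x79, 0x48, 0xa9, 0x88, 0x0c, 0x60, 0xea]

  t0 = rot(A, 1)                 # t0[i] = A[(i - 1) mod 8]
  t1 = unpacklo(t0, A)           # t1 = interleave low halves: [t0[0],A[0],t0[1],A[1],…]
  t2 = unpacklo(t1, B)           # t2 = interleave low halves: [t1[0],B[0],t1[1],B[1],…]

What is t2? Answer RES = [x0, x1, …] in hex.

t0 = [0x66, 0xd6, 0x23, 0x02, 0xa4, 0x43, 0xf0, 0x27]
t1 = [0x66, 0xd6, 0xd6, 0x23, 0x23, 0x02, 0x02, 0xa4]
t2 = [0x66, 0x86, 0xd6, 0x79, 0xd6, 0x48, 0x23, 0xa9]

RES = [ 0x66  0x86  0xd6  0x79  0xd6  0x48  0x23  0xa9 ]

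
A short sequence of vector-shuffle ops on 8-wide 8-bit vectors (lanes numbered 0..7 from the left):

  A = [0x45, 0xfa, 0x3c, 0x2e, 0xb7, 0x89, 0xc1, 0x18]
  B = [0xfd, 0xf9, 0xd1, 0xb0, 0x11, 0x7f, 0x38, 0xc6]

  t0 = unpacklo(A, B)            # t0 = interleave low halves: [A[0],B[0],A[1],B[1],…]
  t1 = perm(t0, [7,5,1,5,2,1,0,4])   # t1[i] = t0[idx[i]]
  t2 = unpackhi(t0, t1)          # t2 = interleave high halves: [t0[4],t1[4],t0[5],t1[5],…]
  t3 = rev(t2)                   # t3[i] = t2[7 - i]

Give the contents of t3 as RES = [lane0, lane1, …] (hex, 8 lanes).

→ t0 |45|fd|fa|f9|3c|d1|2e|b0|
→ t1 |b0|d1|fd|d1|fa|fd|45|3c|
→ t2 |3c|fa|d1|fd|2e|45|b0|3c|
→ t3 |3c|b0|45|2e|fd|d1|fa|3c|

RES = [0x3c, 0xb0, 0x45, 0x2e, 0xfd, 0xd1, 0xfa, 0x3c]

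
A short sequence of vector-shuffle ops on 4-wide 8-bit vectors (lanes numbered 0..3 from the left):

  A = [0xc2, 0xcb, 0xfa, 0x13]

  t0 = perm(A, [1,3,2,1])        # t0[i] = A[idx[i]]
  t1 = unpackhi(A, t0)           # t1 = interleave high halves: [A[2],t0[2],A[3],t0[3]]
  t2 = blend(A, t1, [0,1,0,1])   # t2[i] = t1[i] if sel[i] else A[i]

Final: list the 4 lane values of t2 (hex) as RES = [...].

  t0: cb 13 fa cb
  t1: fa fa 13 cb
  t2: c2 fa fa cb

RES = [0xc2, 0xfa, 0xfa, 0xcb]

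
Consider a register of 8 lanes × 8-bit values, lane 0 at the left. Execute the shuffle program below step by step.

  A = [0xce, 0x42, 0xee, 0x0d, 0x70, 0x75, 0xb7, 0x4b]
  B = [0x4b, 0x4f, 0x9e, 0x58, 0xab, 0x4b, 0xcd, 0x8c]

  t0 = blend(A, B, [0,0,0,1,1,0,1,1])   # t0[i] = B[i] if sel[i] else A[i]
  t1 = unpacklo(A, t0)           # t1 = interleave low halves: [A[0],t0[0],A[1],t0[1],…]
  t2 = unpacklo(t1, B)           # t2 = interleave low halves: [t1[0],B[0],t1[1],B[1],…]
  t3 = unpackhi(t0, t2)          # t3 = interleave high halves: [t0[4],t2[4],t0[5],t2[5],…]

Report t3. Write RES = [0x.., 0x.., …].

  t0: ce 42 ee 58 ab 75 cd 8c
  t1: ce ce 42 42 ee ee 0d 58
  t2: ce 4b ce 4f 42 9e 42 58
  t3: ab 42 75 9e cd 42 8c 58

RES = [ 0xab  0x42  0x75  0x9e  0xcd  0x42  0x8c  0x58 ]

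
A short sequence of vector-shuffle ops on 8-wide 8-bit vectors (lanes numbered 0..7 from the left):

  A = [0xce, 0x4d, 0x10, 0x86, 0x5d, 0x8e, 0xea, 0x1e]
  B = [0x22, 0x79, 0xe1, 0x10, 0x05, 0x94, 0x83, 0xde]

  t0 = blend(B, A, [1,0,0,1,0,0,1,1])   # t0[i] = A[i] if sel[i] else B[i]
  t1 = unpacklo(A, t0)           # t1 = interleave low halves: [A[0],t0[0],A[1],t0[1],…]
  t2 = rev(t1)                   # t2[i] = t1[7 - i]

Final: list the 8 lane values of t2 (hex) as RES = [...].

  t0: ce 79 e1 86 05 94 ea 1e
  t1: ce ce 4d 79 10 e1 86 86
  t2: 86 86 e1 10 79 4d ce ce

RES = [0x86, 0x86, 0xe1, 0x10, 0x79, 0x4d, 0xce, 0xce]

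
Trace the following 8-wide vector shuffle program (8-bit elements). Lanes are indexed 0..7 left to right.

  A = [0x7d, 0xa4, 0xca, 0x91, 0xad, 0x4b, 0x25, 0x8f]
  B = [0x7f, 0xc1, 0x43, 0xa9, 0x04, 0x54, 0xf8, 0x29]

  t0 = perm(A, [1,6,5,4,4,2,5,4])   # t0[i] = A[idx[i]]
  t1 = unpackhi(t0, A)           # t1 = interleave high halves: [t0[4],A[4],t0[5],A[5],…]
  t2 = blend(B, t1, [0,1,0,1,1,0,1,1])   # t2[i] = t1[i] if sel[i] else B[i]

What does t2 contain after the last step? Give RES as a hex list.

→ t0 |a4|25|4b|ad|ad|ca|4b|ad|
→ t1 |ad|ad|ca|4b|4b|25|ad|8f|
→ t2 |7f|ad|43|4b|4b|54|ad|8f|

RES = [ 0x7f  0xad  0x43  0x4b  0x4b  0x54  0xad  0x8f ]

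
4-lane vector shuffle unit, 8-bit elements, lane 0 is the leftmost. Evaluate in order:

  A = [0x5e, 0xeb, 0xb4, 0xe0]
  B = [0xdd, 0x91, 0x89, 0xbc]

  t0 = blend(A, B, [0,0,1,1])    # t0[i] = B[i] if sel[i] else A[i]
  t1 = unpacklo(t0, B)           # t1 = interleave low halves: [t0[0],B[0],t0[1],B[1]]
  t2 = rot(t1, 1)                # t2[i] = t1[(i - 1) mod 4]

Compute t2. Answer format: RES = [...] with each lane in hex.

t0 = [0x5e, 0xeb, 0x89, 0xbc]
t1 = [0x5e, 0xdd, 0xeb, 0x91]
t2 = [0x91, 0x5e, 0xdd, 0xeb]

RES = [0x91, 0x5e, 0xdd, 0xeb]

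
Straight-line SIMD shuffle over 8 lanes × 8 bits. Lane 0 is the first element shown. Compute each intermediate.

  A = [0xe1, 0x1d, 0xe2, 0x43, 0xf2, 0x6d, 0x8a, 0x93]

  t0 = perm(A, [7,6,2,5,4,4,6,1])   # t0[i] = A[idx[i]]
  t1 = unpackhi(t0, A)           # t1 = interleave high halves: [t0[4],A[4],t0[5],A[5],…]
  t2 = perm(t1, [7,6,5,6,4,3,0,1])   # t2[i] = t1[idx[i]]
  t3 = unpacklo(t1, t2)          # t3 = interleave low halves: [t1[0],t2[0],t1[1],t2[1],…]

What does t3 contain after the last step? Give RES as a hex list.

→ t0 |93|8a|e2|6d|f2|f2|8a|1d|
→ t1 |f2|f2|f2|6d|8a|8a|1d|93|
→ t2 |93|1d|8a|1d|8a|6d|f2|f2|
→ t3 |f2|93|f2|1d|f2|8a|6d|1d|

RES = [ 0xf2  0x93  0xf2  0x1d  0xf2  0x8a  0x6d  0x1d ]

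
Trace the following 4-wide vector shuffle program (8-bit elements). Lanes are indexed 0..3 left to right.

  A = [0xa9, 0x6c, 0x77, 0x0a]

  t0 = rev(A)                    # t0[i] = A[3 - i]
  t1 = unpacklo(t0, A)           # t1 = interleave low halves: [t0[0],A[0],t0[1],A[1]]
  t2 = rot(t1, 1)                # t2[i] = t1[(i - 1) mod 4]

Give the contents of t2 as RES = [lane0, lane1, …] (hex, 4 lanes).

→ t0 |0a|77|6c|a9|
→ t1 |0a|a9|77|6c|
→ t2 |6c|0a|a9|77|

RES = [0x6c, 0x0a, 0xa9, 0x77]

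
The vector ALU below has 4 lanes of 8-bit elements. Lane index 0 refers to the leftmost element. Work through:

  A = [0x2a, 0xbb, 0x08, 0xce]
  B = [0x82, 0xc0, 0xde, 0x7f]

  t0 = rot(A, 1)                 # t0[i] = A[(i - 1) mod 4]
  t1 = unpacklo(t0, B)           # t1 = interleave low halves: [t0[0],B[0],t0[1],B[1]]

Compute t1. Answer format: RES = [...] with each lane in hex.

→ t0 |ce|2a|bb|08|
→ t1 |ce|82|2a|c0|

RES = [ 0xce  0x82  0x2a  0xc0 ]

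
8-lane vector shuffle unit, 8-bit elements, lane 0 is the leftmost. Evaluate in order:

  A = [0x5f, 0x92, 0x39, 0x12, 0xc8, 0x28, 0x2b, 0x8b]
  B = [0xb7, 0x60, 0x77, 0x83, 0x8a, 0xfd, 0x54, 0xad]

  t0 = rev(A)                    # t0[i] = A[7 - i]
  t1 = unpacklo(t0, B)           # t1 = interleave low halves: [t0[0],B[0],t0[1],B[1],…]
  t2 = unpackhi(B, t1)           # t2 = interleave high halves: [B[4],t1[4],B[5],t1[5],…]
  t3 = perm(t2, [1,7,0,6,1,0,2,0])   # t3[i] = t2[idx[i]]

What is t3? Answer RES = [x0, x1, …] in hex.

t0 = [0x8b, 0x2b, 0x28, 0xc8, 0x12, 0x39, 0x92, 0x5f]
t1 = [0x8b, 0xb7, 0x2b, 0x60, 0x28, 0x77, 0xc8, 0x83]
t2 = [0x8a, 0x28, 0xfd, 0x77, 0x54, 0xc8, 0xad, 0x83]
t3 = [0x28, 0x83, 0x8a, 0xad, 0x28, 0x8a, 0xfd, 0x8a]

RES = [ 0x28  0x83  0x8a  0xad  0x28  0x8a  0xfd  0x8a ]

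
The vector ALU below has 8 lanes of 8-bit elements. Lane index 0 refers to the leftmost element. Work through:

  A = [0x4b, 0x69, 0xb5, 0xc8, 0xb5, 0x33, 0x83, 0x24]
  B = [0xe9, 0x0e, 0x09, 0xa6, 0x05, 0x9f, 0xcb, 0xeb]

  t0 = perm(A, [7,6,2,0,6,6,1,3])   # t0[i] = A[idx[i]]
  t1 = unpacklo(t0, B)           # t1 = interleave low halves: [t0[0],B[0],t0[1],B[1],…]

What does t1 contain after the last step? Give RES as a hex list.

RES = [0x24, 0xe9, 0x83, 0x0e, 0xb5, 0x09, 0x4b, 0xa6]

t0 = [0x24, 0x83, 0xb5, 0x4b, 0x83, 0x83, 0x69, 0xc8]
t1 = [0x24, 0xe9, 0x83, 0x0e, 0xb5, 0x09, 0x4b, 0xa6]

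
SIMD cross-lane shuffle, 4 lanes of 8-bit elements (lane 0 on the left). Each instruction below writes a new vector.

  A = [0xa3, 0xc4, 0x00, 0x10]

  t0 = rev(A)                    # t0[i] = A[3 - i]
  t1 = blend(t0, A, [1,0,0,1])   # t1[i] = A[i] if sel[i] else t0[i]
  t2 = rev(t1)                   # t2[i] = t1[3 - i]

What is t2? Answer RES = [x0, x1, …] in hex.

  t0: 10 00 c4 a3
  t1: a3 00 c4 10
  t2: 10 c4 00 a3

RES = [0x10, 0xc4, 0x00, 0xa3]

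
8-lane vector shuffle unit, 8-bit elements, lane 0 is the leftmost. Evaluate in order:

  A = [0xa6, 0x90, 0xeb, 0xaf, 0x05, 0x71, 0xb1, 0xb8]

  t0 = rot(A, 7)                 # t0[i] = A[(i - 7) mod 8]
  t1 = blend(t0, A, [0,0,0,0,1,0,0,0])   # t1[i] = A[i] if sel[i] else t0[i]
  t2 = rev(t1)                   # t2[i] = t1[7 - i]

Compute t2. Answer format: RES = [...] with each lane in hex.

RES = [0xa6, 0xb8, 0xb1, 0x05, 0x05, 0xaf, 0xeb, 0x90]

  t0: 90 eb af 05 71 b1 b8 a6
  t1: 90 eb af 05 05 b1 b8 a6
  t2: a6 b8 b1 05 05 af eb 90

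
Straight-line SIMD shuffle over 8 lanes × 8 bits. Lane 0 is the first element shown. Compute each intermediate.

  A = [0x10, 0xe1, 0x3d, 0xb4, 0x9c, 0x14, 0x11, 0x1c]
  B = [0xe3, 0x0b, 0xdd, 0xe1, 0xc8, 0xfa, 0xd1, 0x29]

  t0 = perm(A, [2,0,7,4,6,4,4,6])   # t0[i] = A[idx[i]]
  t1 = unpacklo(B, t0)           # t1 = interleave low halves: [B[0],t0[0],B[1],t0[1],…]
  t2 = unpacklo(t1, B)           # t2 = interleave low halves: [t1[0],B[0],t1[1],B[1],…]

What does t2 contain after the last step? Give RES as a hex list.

t0 = [0x3d, 0x10, 0x1c, 0x9c, 0x11, 0x9c, 0x9c, 0x11]
t1 = [0xe3, 0x3d, 0x0b, 0x10, 0xdd, 0x1c, 0xe1, 0x9c]
t2 = [0xe3, 0xe3, 0x3d, 0x0b, 0x0b, 0xdd, 0x10, 0xe1]

RES = [0xe3, 0xe3, 0x3d, 0x0b, 0x0b, 0xdd, 0x10, 0xe1]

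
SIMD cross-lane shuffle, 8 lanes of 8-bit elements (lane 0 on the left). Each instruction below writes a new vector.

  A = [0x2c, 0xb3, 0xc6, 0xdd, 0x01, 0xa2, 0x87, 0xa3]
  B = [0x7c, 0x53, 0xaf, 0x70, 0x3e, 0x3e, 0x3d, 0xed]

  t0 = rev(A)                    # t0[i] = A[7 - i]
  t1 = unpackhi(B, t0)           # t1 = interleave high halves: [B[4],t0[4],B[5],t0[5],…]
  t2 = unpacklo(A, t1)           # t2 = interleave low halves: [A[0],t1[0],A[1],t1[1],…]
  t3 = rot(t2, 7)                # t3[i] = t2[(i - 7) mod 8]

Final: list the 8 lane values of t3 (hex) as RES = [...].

→ t0 |a3|87|a2|01|dd|c6|b3|2c|
→ t1 |3e|dd|3e|c6|3d|b3|ed|2c|
→ t2 |2c|3e|b3|dd|c6|3e|dd|c6|
→ t3 |3e|b3|dd|c6|3e|dd|c6|2c|

RES = [0x3e, 0xb3, 0xdd, 0xc6, 0x3e, 0xdd, 0xc6, 0x2c]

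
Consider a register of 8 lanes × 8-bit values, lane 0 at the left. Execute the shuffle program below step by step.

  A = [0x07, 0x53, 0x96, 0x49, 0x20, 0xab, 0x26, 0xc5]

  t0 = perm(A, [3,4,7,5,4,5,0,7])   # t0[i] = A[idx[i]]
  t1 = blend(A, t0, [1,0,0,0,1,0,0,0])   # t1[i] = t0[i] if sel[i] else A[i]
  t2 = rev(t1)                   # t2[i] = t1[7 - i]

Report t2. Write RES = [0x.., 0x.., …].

RES = [0xc5, 0x26, 0xab, 0x20, 0x49, 0x96, 0x53, 0x49]

→ t0 |49|20|c5|ab|20|ab|07|c5|
→ t1 |49|53|96|49|20|ab|26|c5|
→ t2 |c5|26|ab|20|49|96|53|49|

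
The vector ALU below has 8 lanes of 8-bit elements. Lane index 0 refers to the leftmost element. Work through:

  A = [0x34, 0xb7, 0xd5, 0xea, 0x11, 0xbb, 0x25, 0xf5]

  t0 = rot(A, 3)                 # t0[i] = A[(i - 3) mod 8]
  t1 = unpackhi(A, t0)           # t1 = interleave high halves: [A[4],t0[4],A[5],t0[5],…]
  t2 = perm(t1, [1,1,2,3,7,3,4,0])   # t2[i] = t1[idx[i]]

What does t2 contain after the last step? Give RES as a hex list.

  t0: bb 25 f5 34 b7 d5 ea 11
  t1: 11 b7 bb d5 25 ea f5 11
  t2: b7 b7 bb d5 11 d5 25 11

RES = [0xb7, 0xb7, 0xbb, 0xd5, 0x11, 0xd5, 0x25, 0x11]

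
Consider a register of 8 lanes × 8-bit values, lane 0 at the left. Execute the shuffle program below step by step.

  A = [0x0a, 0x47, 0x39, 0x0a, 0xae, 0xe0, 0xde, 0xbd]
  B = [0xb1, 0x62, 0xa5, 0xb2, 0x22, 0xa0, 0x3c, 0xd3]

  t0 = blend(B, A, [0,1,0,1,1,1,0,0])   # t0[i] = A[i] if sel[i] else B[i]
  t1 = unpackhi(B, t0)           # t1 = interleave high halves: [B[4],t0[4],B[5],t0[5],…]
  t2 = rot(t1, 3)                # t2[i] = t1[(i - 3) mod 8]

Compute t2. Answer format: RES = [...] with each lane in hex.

t0 = [0xb1, 0x47, 0xa5, 0x0a, 0xae, 0xe0, 0x3c, 0xd3]
t1 = [0x22, 0xae, 0xa0, 0xe0, 0x3c, 0x3c, 0xd3, 0xd3]
t2 = [0x3c, 0xd3, 0xd3, 0x22, 0xae, 0xa0, 0xe0, 0x3c]

RES = [0x3c, 0xd3, 0xd3, 0x22, 0xae, 0xa0, 0xe0, 0x3c]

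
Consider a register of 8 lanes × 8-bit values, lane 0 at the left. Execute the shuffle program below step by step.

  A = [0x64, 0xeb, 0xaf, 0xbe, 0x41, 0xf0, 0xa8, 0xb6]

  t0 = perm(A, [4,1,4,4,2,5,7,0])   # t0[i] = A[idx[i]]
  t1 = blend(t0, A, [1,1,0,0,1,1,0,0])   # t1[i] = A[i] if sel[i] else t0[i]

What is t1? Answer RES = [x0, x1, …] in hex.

→ t0 |41|eb|41|41|af|f0|b6|64|
→ t1 |64|eb|41|41|41|f0|b6|64|

RES = [0x64, 0xeb, 0x41, 0x41, 0x41, 0xf0, 0xb6, 0x64]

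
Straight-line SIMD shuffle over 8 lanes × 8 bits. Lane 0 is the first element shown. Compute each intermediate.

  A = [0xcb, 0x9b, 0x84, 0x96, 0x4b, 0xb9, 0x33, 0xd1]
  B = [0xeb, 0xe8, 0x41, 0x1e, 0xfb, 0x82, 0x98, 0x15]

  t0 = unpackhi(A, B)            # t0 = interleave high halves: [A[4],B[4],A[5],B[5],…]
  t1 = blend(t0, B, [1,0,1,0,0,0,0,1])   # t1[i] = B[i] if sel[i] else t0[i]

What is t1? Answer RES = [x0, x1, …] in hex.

→ t0 |4b|fb|b9|82|33|98|d1|15|
→ t1 |eb|fb|41|82|33|98|d1|15|

RES = [0xeb, 0xfb, 0x41, 0x82, 0x33, 0x98, 0xd1, 0x15]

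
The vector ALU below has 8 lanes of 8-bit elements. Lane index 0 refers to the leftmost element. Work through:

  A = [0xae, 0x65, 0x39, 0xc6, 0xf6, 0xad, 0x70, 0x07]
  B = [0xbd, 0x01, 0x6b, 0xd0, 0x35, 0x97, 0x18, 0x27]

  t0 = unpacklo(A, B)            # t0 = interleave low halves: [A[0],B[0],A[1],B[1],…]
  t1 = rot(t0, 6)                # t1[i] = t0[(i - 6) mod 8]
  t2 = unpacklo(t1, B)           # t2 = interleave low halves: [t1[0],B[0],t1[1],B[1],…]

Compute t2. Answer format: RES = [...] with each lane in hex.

RES = [0x65, 0xbd, 0x01, 0x01, 0x39, 0x6b, 0x6b, 0xd0]

→ t0 |ae|bd|65|01|39|6b|c6|d0|
→ t1 |65|01|39|6b|c6|d0|ae|bd|
→ t2 |65|bd|01|01|39|6b|6b|d0|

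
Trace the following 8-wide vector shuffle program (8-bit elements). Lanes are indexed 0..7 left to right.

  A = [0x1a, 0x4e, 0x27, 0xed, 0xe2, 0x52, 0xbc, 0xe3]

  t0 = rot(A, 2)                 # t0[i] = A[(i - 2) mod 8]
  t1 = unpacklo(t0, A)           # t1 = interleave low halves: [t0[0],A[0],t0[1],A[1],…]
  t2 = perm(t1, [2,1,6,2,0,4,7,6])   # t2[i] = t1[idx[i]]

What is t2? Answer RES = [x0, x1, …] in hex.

RES = [0xe3, 0x1a, 0x4e, 0xe3, 0xbc, 0x1a, 0xed, 0x4e]

  t0: bc e3 1a 4e 27 ed e2 52
  t1: bc 1a e3 4e 1a 27 4e ed
  t2: e3 1a 4e e3 bc 1a ed 4e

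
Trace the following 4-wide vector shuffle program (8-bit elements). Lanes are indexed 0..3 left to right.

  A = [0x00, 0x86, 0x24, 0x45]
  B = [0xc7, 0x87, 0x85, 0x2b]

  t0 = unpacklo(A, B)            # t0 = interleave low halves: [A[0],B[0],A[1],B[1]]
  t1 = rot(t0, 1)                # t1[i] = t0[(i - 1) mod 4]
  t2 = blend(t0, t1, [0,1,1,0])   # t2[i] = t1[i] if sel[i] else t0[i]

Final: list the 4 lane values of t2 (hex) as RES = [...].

→ t0 |00|c7|86|87|
→ t1 |87|00|c7|86|
→ t2 |00|00|c7|87|

RES = [ 0x00  0x00  0xc7  0x87 ]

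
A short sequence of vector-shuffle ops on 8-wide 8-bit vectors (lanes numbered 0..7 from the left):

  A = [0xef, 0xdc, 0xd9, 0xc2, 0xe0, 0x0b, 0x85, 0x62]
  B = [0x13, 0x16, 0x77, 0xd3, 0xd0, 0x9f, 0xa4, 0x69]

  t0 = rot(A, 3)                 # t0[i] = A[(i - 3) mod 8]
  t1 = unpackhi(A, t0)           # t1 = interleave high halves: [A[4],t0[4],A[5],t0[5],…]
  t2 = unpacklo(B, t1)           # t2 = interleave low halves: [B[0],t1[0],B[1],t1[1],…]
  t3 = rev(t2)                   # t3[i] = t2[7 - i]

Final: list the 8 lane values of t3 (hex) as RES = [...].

→ t0 |0b|85|62|ef|dc|d9|c2|e0|
→ t1 |e0|dc|0b|d9|85|c2|62|e0|
→ t2 |13|e0|16|dc|77|0b|d3|d9|
→ t3 |d9|d3|0b|77|dc|16|e0|13|

RES = [0xd9, 0xd3, 0x0b, 0x77, 0xdc, 0x16, 0xe0, 0x13]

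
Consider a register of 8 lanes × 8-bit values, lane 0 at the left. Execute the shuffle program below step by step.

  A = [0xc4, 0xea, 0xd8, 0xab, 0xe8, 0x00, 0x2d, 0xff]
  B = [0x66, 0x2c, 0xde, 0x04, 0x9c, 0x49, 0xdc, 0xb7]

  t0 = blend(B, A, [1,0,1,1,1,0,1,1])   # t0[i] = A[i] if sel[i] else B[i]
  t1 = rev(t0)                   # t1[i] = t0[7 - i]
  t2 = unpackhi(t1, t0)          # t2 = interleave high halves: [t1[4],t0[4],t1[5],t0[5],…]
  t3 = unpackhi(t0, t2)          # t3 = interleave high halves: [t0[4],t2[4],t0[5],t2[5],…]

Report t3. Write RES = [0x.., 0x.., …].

  t0: c4 2c d8 ab e8 49 2d ff
  t1: ff 2d 49 e8 ab d8 2c c4
  t2: ab e8 d8 49 2c 2d c4 ff
  t3: e8 2c 49 2d 2d c4 ff ff

RES = [0xe8, 0x2c, 0x49, 0x2d, 0x2d, 0xc4, 0xff, 0xff]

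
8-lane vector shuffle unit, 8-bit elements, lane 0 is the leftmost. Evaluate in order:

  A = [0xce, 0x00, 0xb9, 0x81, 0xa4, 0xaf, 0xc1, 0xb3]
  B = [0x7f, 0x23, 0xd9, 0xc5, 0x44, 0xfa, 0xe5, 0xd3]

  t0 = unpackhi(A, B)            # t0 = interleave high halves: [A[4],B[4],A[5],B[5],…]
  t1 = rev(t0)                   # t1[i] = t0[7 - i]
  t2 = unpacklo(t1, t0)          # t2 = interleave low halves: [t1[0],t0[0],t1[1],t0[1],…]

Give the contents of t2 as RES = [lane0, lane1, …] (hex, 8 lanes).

RES = [ 0xd3  0xa4  0xb3  0x44  0xe5  0xaf  0xc1  0xfa ]

t0 = [0xa4, 0x44, 0xaf, 0xfa, 0xc1, 0xe5, 0xb3, 0xd3]
t1 = [0xd3, 0xb3, 0xe5, 0xc1, 0xfa, 0xaf, 0x44, 0xa4]
t2 = [0xd3, 0xa4, 0xb3, 0x44, 0xe5, 0xaf, 0xc1, 0xfa]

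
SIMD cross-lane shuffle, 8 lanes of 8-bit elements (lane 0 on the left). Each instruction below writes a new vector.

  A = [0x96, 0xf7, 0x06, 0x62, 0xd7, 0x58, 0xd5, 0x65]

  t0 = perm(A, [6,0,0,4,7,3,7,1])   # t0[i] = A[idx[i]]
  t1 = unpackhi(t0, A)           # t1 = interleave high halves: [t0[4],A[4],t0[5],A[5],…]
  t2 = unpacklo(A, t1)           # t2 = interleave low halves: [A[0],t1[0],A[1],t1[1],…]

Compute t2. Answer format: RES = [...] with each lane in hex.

  t0: d5 96 96 d7 65 62 65 f7
  t1: 65 d7 62 58 65 d5 f7 65
  t2: 96 65 f7 d7 06 62 62 58

RES = [0x96, 0x65, 0xf7, 0xd7, 0x06, 0x62, 0x62, 0x58]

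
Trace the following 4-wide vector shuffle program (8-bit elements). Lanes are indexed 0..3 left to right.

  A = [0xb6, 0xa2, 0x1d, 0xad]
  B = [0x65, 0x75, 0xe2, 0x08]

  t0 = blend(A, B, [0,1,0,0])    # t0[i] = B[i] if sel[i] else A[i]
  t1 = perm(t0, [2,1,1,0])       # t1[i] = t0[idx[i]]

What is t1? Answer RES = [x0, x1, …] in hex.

→ t0 |b6|75|1d|ad|
→ t1 |1d|75|75|b6|

RES = [ 0x1d  0x75  0x75  0xb6 ]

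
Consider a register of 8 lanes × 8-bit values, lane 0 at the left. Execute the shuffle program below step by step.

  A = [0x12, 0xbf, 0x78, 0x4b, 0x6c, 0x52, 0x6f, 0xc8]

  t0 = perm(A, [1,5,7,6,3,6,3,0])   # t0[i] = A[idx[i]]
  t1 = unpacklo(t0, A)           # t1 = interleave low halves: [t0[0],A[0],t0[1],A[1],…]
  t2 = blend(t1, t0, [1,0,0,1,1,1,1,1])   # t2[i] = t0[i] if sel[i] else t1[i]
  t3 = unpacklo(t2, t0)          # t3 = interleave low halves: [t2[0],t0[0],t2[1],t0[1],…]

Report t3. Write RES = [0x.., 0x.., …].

RES = [ 0xbf  0xbf  0x12  0x52  0x52  0xc8  0x6f  0x6f ]

t0 = [0xbf, 0x52, 0xc8, 0x6f, 0x4b, 0x6f, 0x4b, 0x12]
t1 = [0xbf, 0x12, 0x52, 0xbf, 0xc8, 0x78, 0x6f, 0x4b]
t2 = [0xbf, 0x12, 0x52, 0x6f, 0x4b, 0x6f, 0x4b, 0x12]
t3 = [0xbf, 0xbf, 0x12, 0x52, 0x52, 0xc8, 0x6f, 0x6f]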